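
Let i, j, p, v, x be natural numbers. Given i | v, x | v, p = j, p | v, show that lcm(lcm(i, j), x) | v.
p = j and p | v, hence j | v. Since i | v, lcm(i, j) | v. Since x | v, lcm(lcm(i, j), x) | v.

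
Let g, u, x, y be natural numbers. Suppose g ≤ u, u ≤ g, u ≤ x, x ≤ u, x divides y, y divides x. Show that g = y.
Since g ≤ u and u ≤ g, g = u. u ≤ x and x ≤ u, so u = x. Since g = u, g = x. From x divides y and y divides x, x = y. Since g = x, g = y.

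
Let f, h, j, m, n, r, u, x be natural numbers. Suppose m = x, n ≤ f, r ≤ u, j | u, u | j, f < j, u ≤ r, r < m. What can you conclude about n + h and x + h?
n + h < x + h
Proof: Since j | u and u | j, j = u. u ≤ r and r ≤ u, thus u = r. j = u, so j = r. From f < j, f < r. m = x and r < m, so r < x. Since f < r, f < x. Since n ≤ f, n < x. Then n + h < x + h.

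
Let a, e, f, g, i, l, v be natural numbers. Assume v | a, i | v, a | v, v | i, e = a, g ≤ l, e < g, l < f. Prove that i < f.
a | v and v | a, so a = v. Since e = a, e = v. v | i and i | v, hence v = i. Since e = v, e = i. e < g and g ≤ l, hence e < l. l < f, so e < f. Since e = i, i < f.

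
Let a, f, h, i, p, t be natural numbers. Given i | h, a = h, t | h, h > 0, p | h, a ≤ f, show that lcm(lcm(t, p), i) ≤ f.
t | h and p | h, therefore lcm(t, p) | h. Since i | h, lcm(lcm(t, p), i) | h. h > 0, so lcm(lcm(t, p), i) ≤ h. a = h and a ≤ f, therefore h ≤ f. Since lcm(lcm(t, p), i) ≤ h, lcm(lcm(t, p), i) ≤ f.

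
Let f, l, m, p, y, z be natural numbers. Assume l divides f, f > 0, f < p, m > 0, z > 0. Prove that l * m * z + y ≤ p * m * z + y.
Since l divides f and f > 0, l ≤ f. f < p, so l < p. Combined with m > 0, by multiplying by a positive, l * m < p * m. From z > 0, by multiplying by a positive, l * m * z < p * m * z. Then l * m * z + y < p * m * z + y. Then l * m * z + y ≤ p * m * z + y.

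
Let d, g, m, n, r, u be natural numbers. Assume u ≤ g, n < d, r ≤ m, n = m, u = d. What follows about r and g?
r < g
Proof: n = m and n < d, so m < d. r ≤ m, so r < d. Since u = d and u ≤ g, d ≤ g. r < d, so r < g.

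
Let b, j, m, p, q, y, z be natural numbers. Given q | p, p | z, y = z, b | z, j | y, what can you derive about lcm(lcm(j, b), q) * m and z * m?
lcm(lcm(j, b), q) * m | z * m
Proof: Since y = z and j | y, j | z. b | z, so lcm(j, b) | z. q | p and p | z, thus q | z. lcm(j, b) | z, so lcm(lcm(j, b), q) | z. Then lcm(lcm(j, b), q) * m | z * m.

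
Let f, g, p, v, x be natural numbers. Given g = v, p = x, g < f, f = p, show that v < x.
Since f = p and g < f, g < p. From g = v, v < p. Since p = x, v < x.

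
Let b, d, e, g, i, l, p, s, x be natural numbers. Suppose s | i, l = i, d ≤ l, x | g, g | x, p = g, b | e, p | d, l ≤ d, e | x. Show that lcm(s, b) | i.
From b | e and e | x, b | x. g | x and x | g, therefore g = x. d ≤ l and l ≤ d, hence d = l. Because l = i, d = i. Since p | d, p | i. Since p = g, g | i. g = x, so x | i. b | x, so b | i. Since s | i, lcm(s, b) | i.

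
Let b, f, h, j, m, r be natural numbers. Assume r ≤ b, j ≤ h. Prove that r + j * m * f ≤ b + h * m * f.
Because j ≤ h, by multiplying by a non-negative, j * m ≤ h * m. By multiplying by a non-negative, j * m * f ≤ h * m * f. Since r ≤ b, r + j * m * f ≤ b + h * m * f.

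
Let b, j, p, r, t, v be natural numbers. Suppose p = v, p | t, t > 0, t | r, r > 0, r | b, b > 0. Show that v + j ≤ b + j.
From p | t and t > 0, p ≤ t. Since p = v, v ≤ t. Because t | r and r > 0, t ≤ r. v ≤ t, so v ≤ r. From r | b and b > 0, r ≤ b. Since v ≤ r, v ≤ b. Then v + j ≤ b + j.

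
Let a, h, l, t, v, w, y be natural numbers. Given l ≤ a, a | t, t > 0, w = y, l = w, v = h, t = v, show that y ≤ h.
t = v and v = h, hence t = h. l = w and w = y, thus l = y. a | t and t > 0, so a ≤ t. l ≤ a, so l ≤ t. l = y, so y ≤ t. t = h, so y ≤ h.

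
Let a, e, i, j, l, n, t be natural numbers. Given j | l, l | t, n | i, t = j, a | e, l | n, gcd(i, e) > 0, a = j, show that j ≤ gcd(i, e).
t = j and l | t, thus l | j. Since j | l, l = j. Because l | n and n | i, l | i. l = j, so j | i. a = j and a | e, so j | e. j | i, so j | gcd(i, e). Since gcd(i, e) > 0, j ≤ gcd(i, e).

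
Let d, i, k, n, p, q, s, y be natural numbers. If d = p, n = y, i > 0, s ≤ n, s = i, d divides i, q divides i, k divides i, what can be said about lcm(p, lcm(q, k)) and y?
lcm(p, lcm(q, k)) ≤ y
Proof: d = p and d divides i, hence p divides i. Since q divides i and k divides i, lcm(q, k) divides i. p divides i, so lcm(p, lcm(q, k)) divides i. Since i > 0, lcm(p, lcm(q, k)) ≤ i. Since n = y and s ≤ n, s ≤ y. Since s = i, i ≤ y. Since lcm(p, lcm(q, k)) ≤ i, lcm(p, lcm(q, k)) ≤ y.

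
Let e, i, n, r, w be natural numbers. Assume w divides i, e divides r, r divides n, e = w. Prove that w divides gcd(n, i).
From e = w and e divides r, w divides r. r divides n, so w divides n. Since w divides i, w divides gcd(n, i).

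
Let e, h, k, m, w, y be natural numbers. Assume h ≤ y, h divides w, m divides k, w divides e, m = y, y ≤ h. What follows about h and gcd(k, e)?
h divides gcd(k, e)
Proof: Because y ≤ h and h ≤ y, y = h. Because m = y and m divides k, y divides k. Because y = h, h divides k. h divides w and w divides e, therefore h divides e. Since h divides k, h divides gcd(k, e).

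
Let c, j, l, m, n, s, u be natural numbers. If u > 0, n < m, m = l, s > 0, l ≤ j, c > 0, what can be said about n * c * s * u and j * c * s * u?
n * c * s * u < j * c * s * u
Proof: From m = l and n < m, n < l. l ≤ j, so n < j. Since c > 0, n * c < j * c. Since s > 0, n * c * s < j * c * s. u > 0, so n * c * s * u < j * c * s * u.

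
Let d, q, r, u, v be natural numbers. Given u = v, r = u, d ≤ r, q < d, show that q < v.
Because r = u and u = v, r = v. Because q < d and d ≤ r, q < r. Since r = v, q < v.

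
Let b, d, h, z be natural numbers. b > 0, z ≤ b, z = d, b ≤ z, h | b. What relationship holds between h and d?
h ≤ d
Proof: b ≤ z and z ≤ b, so b = z. Since z = d, b = d. h | b and b > 0, so h ≤ b. b = d, so h ≤ d.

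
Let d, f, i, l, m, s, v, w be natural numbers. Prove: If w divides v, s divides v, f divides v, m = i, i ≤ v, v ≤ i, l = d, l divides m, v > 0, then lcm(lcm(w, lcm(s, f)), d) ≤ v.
s divides v and f divides v, therefore lcm(s, f) divides v. Since w divides v, lcm(w, lcm(s, f)) divides v. Because i ≤ v and v ≤ i, i = v. m = i, so m = v. Because l = d and l divides m, d divides m. Since m = v, d divides v. Since lcm(w, lcm(s, f)) divides v, lcm(lcm(w, lcm(s, f)), d) divides v. Since v > 0, lcm(lcm(w, lcm(s, f)), d) ≤ v.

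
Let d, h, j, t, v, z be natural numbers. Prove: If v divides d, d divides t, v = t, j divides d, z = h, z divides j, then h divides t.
z = h and z divides j, hence h divides j. From v = t and v divides d, t divides d. From d divides t, d = t. Since j divides d, j divides t. Since h divides j, h divides t.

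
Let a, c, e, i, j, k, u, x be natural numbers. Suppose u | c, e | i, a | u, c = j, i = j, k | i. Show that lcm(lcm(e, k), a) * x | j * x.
e | i and k | i, thus lcm(e, k) | i. Since i = j, lcm(e, k) | j. Since a | u and u | c, a | c. c = j, so a | j. Since lcm(e, k) | j, lcm(lcm(e, k), a) | j. Then lcm(lcm(e, k), a) * x | j * x.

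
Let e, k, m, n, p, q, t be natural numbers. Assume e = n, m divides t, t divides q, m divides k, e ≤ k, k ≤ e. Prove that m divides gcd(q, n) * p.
Because m divides t and t divides q, m divides q. Since k ≤ e and e ≤ k, k = e. e = n, so k = n. Since m divides k, m divides n. Since m divides q, m divides gcd(q, n). Then m divides gcd(q, n) * p.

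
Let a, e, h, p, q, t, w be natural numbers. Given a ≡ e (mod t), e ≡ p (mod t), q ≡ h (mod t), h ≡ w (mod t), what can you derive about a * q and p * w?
a * q ≡ p * w (mod t)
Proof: Because a ≡ e (mod t) and e ≡ p (mod t), a ≡ p (mod t). q ≡ h (mod t) and h ≡ w (mod t), hence q ≡ w (mod t). Since a ≡ p (mod t), by multiplying congruences, a * q ≡ p * w (mod t).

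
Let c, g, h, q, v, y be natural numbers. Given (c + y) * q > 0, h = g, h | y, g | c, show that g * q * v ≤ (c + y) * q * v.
h = g and h | y, so g | y. g | c, so g | c + y. Then g * q | (c + y) * q. From (c + y) * q > 0, g * q ≤ (c + y) * q. Then g * q * v ≤ (c + y) * q * v.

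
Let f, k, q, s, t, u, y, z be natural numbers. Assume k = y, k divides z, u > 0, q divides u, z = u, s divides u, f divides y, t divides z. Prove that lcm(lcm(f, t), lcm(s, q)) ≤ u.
Since k = y and k divides z, y divides z. Since f divides y, f divides z. Since t divides z, lcm(f, t) divides z. z = u, so lcm(f, t) divides u. s divides u and q divides u, thus lcm(s, q) divides u. From lcm(f, t) divides u, lcm(lcm(f, t), lcm(s, q)) divides u. u > 0, so lcm(lcm(f, t), lcm(s, q)) ≤ u.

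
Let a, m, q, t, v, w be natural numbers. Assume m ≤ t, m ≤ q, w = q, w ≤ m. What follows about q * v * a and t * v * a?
q * v * a ≤ t * v * a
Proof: w = q and w ≤ m, thus q ≤ m. Since m ≤ q, m = q. Since m ≤ t, q ≤ t. Then q * v ≤ t * v. Then q * v * a ≤ t * v * a.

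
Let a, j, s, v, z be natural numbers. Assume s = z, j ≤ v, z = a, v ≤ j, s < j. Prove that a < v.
From s = z and z = a, s = a. Since j ≤ v and v ≤ j, j = v. s < j, so s < v. s = a, so a < v.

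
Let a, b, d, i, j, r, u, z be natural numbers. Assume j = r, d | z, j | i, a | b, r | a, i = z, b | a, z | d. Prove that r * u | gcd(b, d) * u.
a | b and b | a, therefore a = b. From r | a, r | b. Because z | d and d | z, z = d. Since i = z, i = d. Because j | i, j | d. j = r, so r | d. Since r | b, r | gcd(b, d). Then r * u | gcd(b, d) * u.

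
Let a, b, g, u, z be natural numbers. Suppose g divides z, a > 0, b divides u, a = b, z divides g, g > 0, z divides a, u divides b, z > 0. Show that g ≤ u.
z divides g and g > 0, thus z ≤ g. g divides z and z > 0, thus g ≤ z. Since z ≤ g, z = g. Since b divides u and u divides b, b = u. a = b, so a = u. z divides a and a > 0, hence z ≤ a. Because a = u, z ≤ u. Since z = g, g ≤ u.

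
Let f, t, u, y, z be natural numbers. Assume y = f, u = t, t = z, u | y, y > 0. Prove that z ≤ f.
Since u = t and t = z, u = z. u | y and y > 0, hence u ≤ y. u = z, so z ≤ y. From y = f, z ≤ f.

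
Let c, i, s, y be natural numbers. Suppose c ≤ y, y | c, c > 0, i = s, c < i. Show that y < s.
Because y | c and c > 0, y ≤ c. Because c ≤ y, c = y. i = s and c < i, so c < s. c = y, so y < s.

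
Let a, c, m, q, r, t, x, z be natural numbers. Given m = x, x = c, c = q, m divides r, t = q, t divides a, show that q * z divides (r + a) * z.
m = x and x = c, thus m = c. c = q, so m = q. m divides r, so q divides r. From t = q and t divides a, q divides a. Since q divides r, q divides r + a. Then q * z divides (r + a) * z.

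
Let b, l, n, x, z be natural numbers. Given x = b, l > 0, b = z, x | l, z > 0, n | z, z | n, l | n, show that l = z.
n | z and z | n, hence n = z. l | n, so l | z. From z > 0, l ≤ z. x = b and b = z, so x = z. Since x | l, z | l. l > 0, so z ≤ l. l ≤ z, so l = z.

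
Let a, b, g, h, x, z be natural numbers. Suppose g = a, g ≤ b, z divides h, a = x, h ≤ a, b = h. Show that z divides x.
From g = a and g ≤ b, a ≤ b. Since b = h, a ≤ h. Since h ≤ a, h = a. Since a = x, h = x. z divides h, so z divides x.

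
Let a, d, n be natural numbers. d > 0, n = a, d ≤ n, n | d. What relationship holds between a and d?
a = d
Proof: n | d and d > 0, so n ≤ d. Since d ≤ n, d = n. From n = a, d = a. Then a = d.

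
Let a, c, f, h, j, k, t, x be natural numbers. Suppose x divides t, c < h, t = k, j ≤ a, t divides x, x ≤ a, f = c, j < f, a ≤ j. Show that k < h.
Since x divides t and t divides x, x = t. From t = k, x = k. a ≤ j and j ≤ a, thus a = j. Since x ≤ a, x ≤ j. Because f = c and j < f, j < c. x ≤ j, so x < c. c < h, so x < h. Since x = k, k < h.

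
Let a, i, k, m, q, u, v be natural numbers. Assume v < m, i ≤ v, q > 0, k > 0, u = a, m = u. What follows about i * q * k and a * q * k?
i * q * k < a * q * k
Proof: From m = u and u = a, m = a. Since v < m, v < a. Since i ≤ v, i < a. From q > 0, i * q < a * q. k > 0, so i * q * k < a * q * k.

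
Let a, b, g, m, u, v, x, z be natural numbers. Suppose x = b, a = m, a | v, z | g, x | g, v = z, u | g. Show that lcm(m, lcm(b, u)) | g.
v = z and a | v, so a | z. Since z | g, a | g. a = m, so m | g. From x = b and x | g, b | g. u | g, so lcm(b, u) | g. m | g, so lcm(m, lcm(b, u)) | g.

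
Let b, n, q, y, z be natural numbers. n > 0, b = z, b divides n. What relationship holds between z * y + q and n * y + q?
z * y + q ≤ n * y + q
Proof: b divides n and n > 0, therefore b ≤ n. Since b = z, z ≤ n. By multiplying by a non-negative, z * y ≤ n * y. Then z * y + q ≤ n * y + q.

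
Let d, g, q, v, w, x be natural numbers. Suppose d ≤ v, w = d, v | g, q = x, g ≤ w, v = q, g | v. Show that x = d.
g | v and v | g, hence g = v. g ≤ w, so v ≤ w. w = d, so v ≤ d. Because d ≤ v, d = v. Since v = q, d = q. Since q = x, d = x. Then x = d.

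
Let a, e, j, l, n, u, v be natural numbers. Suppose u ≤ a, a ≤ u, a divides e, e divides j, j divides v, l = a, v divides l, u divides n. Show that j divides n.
Since u ≤ a and a ≤ u, u = a. a divides e and e divides j, thus a divides j. From l = a and v divides l, v divides a. Since j divides v, j divides a. Since a divides j, a = j. u = a, so u = j. u divides n, so j divides n.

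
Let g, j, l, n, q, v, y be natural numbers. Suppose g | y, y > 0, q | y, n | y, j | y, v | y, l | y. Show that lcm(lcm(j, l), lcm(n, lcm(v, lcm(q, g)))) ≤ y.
From j | y and l | y, lcm(j, l) | y. q | y and g | y, therefore lcm(q, g) | y. v | y, so lcm(v, lcm(q, g)) | y. From n | y, lcm(n, lcm(v, lcm(q, g))) | y. Since lcm(j, l) | y, lcm(lcm(j, l), lcm(n, lcm(v, lcm(q, g)))) | y. Since y > 0, lcm(lcm(j, l), lcm(n, lcm(v, lcm(q, g)))) ≤ y.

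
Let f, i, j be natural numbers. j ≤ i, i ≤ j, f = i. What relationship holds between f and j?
f = j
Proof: i ≤ j and j ≤ i, so i = j. f = i, so f = j.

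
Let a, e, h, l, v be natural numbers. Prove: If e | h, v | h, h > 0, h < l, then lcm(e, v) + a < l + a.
From e | h and v | h, lcm(e, v) | h. h > 0, so lcm(e, v) ≤ h. Since h < l, lcm(e, v) < l. Then lcm(e, v) + a < l + a.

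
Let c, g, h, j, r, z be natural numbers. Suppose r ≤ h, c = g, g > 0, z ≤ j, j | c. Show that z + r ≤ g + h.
From c = g and j | c, j | g. Since g > 0, j ≤ g. z ≤ j, so z ≤ g. r ≤ h, so z + r ≤ g + h.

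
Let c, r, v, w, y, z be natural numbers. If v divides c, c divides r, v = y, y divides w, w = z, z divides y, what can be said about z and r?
z divides r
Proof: w = z and y divides w, thus y divides z. z divides y, so y = z. Since v = y, v = z. v divides c and c divides r, hence v divides r. Since v = z, z divides r.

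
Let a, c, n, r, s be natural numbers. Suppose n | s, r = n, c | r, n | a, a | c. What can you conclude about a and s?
a | s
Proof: Since a | c and c | r, a | r. From r = n, a | n. From n | a, n = a. Since n | s, a | s.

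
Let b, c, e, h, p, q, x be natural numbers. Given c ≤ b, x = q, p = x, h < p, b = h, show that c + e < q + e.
From b = h and c ≤ b, c ≤ h. Because p = x and x = q, p = q. Since h < p, h < q. Since c ≤ h, c < q. Then c + e < q + e.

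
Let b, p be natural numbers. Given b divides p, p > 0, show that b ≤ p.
b divides p and p > 0. By divisors are at most what they divide, b ≤ p.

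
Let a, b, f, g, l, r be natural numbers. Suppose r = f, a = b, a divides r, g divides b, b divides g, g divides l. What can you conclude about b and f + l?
b divides f + l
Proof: Because a = b and a divides r, b divides r. Since r = f, b divides f. Since g divides b and b divides g, g = b. Since g divides l, b divides l. b divides f, so b divides f + l.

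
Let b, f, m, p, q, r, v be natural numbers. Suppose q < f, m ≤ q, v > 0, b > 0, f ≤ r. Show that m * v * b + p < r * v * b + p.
From q < f and f ≤ r, q < r. m ≤ q, so m < r. Since v > 0, m * v < r * v. b > 0, so m * v * b < r * v * b. Then m * v * b + p < r * v * b + p.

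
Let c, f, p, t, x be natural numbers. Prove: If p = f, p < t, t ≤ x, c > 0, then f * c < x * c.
p < t and t ≤ x, therefore p < x. p = f, so f < x. c > 0, so f * c < x * c.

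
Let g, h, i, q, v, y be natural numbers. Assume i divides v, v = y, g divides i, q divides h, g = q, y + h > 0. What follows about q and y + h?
q ≤ y + h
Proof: g divides i and i divides v, therefore g divides v. Since v = y, g divides y. Since g = q, q divides y. Since q divides h, q divides y + h. Since y + h > 0, q ≤ y + h.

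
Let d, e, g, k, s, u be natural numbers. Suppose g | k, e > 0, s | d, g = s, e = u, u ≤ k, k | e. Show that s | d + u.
Because k | e and e > 0, k ≤ e. From e = u, k ≤ u. Since u ≤ k, k = u. From g = s and g | k, s | k. k = u, so s | u. Since s | d, s | d + u.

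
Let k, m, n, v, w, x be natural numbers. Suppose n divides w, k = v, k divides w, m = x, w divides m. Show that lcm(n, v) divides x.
Because k = v and k divides w, v divides w. n divides w, so lcm(n, v) divides w. Since m = x and w divides m, w divides x. Since lcm(n, v) divides w, lcm(n, v) divides x.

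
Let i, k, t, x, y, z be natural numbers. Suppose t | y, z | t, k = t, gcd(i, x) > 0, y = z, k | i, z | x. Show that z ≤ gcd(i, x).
y = z and t | y, so t | z. Since z | t, t = z. k = t, so k = z. k | i, so z | i. Since z | x, z | gcd(i, x). Since gcd(i, x) > 0, z ≤ gcd(i, x).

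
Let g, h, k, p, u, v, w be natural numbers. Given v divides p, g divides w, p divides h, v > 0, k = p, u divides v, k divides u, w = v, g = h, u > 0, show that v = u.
Because g = h and g divides w, h divides w. Since p divides h, p divides w. Because w = v, p divides v. Since v divides p, p = v. Since k = p and k divides u, p divides u. Since p = v, v divides u. Since u > 0, v ≤ u. u divides v and v > 0, so u ≤ v. v ≤ u, so v = u.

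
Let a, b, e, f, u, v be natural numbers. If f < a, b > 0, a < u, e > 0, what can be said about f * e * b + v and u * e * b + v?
f * e * b + v < u * e * b + v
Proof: f < a and a < u, so f < u. Because e > 0, by multiplying by a positive, f * e < u * e. Since b > 0, by multiplying by a positive, f * e * b < u * e * b. Then f * e * b + v < u * e * b + v.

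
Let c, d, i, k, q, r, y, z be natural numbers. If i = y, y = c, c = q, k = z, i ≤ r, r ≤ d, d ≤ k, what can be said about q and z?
q ≤ z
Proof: i = y and y = c, thus i = c. Since c = q, i = q. From i ≤ r and r ≤ d, i ≤ d. d ≤ k, so i ≤ k. Since k = z, i ≤ z. Since i = q, q ≤ z.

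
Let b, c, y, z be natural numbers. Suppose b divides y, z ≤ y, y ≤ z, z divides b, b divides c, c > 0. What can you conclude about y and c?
y ≤ c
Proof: Because z ≤ y and y ≤ z, z = y. z divides b, so y divides b. From b divides y, b = y. Because b divides c and c > 0, b ≤ c. b = y, so y ≤ c.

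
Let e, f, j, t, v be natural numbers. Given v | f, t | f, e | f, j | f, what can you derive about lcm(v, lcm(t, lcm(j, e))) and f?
lcm(v, lcm(t, lcm(j, e))) | f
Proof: j | f and e | f, thus lcm(j, e) | f. Since t | f, lcm(t, lcm(j, e)) | f. v | f, so lcm(v, lcm(t, lcm(j, e))) | f.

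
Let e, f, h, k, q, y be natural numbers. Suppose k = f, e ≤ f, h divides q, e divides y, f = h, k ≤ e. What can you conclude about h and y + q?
h divides y + q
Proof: k = f and k ≤ e, hence f ≤ e. From e ≤ f, e = f. Since f = h, e = h. Because e divides y, h divides y. h divides q, so h divides y + q.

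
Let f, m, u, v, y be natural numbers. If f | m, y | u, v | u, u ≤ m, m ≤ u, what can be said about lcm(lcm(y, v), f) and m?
lcm(lcm(y, v), f) | m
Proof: Because u ≤ m and m ≤ u, u = m. Because y | u and v | u, lcm(y, v) | u. Since u = m, lcm(y, v) | m. f | m, so lcm(lcm(y, v), f) | m.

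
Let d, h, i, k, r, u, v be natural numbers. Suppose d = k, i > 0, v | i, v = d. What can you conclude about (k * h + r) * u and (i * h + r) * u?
(k * h + r) * u ≤ (i * h + r) * u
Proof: Because v = d and v | i, d | i. Since i > 0, d ≤ i. Since d = k, k ≤ i. Then k * h ≤ i * h. Then k * h + r ≤ i * h + r. Then (k * h + r) * u ≤ (i * h + r) * u.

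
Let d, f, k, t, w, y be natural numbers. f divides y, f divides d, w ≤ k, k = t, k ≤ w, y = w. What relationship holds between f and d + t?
f divides d + t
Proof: Since w ≤ k and k ≤ w, w = k. y = w, so y = k. From k = t, y = t. Since f divides y, f divides t. Because f divides d, f divides d + t.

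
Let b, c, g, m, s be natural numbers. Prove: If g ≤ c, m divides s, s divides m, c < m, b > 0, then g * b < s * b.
m divides s and s divides m, hence m = s. c < m, so c < s. Because g ≤ c, g < s. Since b > 0, by multiplying by a positive, g * b < s * b.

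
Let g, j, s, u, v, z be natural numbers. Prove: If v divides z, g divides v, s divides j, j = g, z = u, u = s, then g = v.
z = u and u = s, therefore z = s. Because v divides z, v divides s. Because j = g and s divides j, s divides g. v divides s, so v divides g. g divides v, so g = v.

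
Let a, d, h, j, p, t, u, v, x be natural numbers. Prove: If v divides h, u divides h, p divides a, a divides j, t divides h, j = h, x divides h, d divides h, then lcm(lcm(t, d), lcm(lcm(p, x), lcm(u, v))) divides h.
t divides h and d divides h, thus lcm(t, d) divides h. p divides a and a divides j, therefore p divides j. Since j = h, p divides h. Since x divides h, lcm(p, x) divides h. From u divides h and v divides h, lcm(u, v) divides h. lcm(p, x) divides h, so lcm(lcm(p, x), lcm(u, v)) divides h. lcm(t, d) divides h, so lcm(lcm(t, d), lcm(lcm(p, x), lcm(u, v))) divides h.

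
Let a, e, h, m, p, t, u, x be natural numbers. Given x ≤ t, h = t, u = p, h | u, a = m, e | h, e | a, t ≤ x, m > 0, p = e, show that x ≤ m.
From t ≤ x and x ≤ t, t = x. h = t, so h = x. From u = p and p = e, u = e. h | u, so h | e. e | h, so e = h. e | a, so h | a. a = m, so h | m. Since m > 0, h ≤ m. h = x, so x ≤ m.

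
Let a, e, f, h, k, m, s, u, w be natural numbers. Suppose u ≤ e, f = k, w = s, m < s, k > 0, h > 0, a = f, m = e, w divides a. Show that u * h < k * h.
m = e and m < s, thus e < s. From u ≤ e, u < s. a = f and f = k, thus a = k. Since w divides a, w divides k. Since k > 0, w ≤ k. w = s, so s ≤ k. u < s, so u < k. Using h > 0, by multiplying by a positive, u * h < k * h.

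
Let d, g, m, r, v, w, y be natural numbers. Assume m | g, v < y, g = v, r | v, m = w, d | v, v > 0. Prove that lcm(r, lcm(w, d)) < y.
g = v and m | g, hence m | v. Since m = w, w | v. Since d | v, lcm(w, d) | v. From r | v, lcm(r, lcm(w, d)) | v. v > 0, so lcm(r, lcm(w, d)) ≤ v. Since v < y, lcm(r, lcm(w, d)) < y.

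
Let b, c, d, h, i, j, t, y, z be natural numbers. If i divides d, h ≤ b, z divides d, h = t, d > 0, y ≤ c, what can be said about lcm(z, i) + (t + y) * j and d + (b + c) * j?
lcm(z, i) + (t + y) * j ≤ d + (b + c) * j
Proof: From z divides d and i divides d, lcm(z, i) divides d. d > 0, so lcm(z, i) ≤ d. h = t and h ≤ b, thus t ≤ b. y ≤ c, so t + y ≤ b + c. By multiplying by a non-negative, (t + y) * j ≤ (b + c) * j. lcm(z, i) ≤ d, so lcm(z, i) + (t + y) * j ≤ d + (b + c) * j.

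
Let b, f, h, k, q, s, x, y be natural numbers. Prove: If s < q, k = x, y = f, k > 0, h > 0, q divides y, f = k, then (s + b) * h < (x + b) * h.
y = f and f = k, so y = k. Since q divides y, q divides k. k > 0, so q ≤ k. k = x, so q ≤ x. Since s < q, s < x. Then s + b < x + b. Since h > 0, by multiplying by a positive, (s + b) * h < (x + b) * h.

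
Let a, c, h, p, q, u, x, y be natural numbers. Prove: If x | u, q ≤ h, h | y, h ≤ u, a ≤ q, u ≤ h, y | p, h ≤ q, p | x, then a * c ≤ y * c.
Since q ≤ h and h ≤ q, q = h. From u ≤ h and h ≤ u, u = h. y | p and p | x, thus y | x. Since x | u, y | u. Since u = h, y | h. h | y, so h = y. q = h, so q = y. Since a ≤ q, a ≤ y. Then a * c ≤ y * c.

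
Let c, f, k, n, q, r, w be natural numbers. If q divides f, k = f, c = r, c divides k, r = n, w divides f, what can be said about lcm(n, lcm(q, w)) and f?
lcm(n, lcm(q, w)) divides f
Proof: k = f and c divides k, so c divides f. Since c = r, r divides f. Since r = n, n divides f. q divides f and w divides f, thus lcm(q, w) divides f. n divides f, so lcm(n, lcm(q, w)) divides f.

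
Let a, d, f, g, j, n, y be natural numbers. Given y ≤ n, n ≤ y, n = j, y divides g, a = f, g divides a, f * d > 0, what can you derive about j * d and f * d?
j * d ≤ f * d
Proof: y ≤ n and n ≤ y, hence y = n. n = j, so y = j. a = f and g divides a, therefore g divides f. y divides g, so y divides f. Since y = j, j divides f. Then j * d divides f * d. From f * d > 0, j * d ≤ f * d.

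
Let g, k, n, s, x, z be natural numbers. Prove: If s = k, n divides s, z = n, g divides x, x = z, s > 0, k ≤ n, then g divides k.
Because n divides s and s > 0, n ≤ s. s = k, so n ≤ k. Since k ≤ n, n = k. Since z = n, z = k. x = z and g divides x, hence g divides z. Since z = k, g divides k.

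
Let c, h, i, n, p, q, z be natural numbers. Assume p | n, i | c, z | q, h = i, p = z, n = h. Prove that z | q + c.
p = z and p | n, so z | n. n = h, so z | h. Since h = i, z | i. Since i | c, z | c. Since z | q, z | q + c.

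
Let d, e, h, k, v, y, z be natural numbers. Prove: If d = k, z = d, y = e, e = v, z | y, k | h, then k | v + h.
y = e and e = v, thus y = v. Since z | y, z | v. Because z = d, d | v. d = k, so k | v. Since k | h, k | v + h.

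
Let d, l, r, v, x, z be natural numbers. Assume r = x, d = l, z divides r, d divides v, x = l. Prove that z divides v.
r = x and x = l, hence r = l. z divides r, so z divides l. Since d = l and d divides v, l divides v. From z divides l, z divides v.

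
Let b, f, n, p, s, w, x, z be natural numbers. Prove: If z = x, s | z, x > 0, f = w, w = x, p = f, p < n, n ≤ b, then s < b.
z = x and s | z, so s | x. Since x > 0, s ≤ x. f = w and w = x, thus f = x. p < n and n ≤ b, so p < b. Since p = f, f < b. Since f = x, x < b. Since s ≤ x, s < b.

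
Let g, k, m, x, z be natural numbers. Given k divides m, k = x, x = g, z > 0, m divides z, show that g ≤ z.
Since k = x and x = g, k = g. k divides m and m divides z, so k divides z. k = g, so g divides z. Since z > 0, g ≤ z.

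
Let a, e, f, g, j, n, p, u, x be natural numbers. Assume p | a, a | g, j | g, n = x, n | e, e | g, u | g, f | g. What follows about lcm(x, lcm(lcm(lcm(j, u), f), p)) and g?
lcm(x, lcm(lcm(lcm(j, u), f), p)) | g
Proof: n | e and e | g, thus n | g. n = x, so x | g. j | g and u | g, therefore lcm(j, u) | g. Since f | g, lcm(lcm(j, u), f) | g. p | a and a | g, therefore p | g. Since lcm(lcm(j, u), f) | g, lcm(lcm(lcm(j, u), f), p) | g. Since x | g, lcm(x, lcm(lcm(lcm(j, u), f), p)) | g.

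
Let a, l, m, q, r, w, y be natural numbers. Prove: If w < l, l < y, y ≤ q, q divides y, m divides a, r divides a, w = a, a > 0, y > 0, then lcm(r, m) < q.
r divides a and m divides a, hence lcm(r, m) divides a. Since a > 0, lcm(r, m) ≤ a. Since q divides y and y > 0, q ≤ y. Since y ≤ q, y = q. From w = a and w < l, a < l. From l < y, a < y. y = q, so a < q. lcm(r, m) ≤ a, so lcm(r, m) < q.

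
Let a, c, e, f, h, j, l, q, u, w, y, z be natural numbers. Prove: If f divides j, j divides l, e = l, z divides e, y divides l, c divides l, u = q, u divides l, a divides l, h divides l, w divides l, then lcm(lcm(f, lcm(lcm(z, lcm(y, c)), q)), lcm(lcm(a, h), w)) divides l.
Since f divides j and j divides l, f divides l. e = l and z divides e, so z divides l. Since y divides l and c divides l, lcm(y, c) divides l. Since z divides l, lcm(z, lcm(y, c)) divides l. u = q and u divides l, thus q divides l. lcm(z, lcm(y, c)) divides l, so lcm(lcm(z, lcm(y, c)), q) divides l. f divides l, so lcm(f, lcm(lcm(z, lcm(y, c)), q)) divides l. a divides l and h divides l, therefore lcm(a, h) divides l. From w divides l, lcm(lcm(a, h), w) divides l. Since lcm(f, lcm(lcm(z, lcm(y, c)), q)) divides l, lcm(lcm(f, lcm(lcm(z, lcm(y, c)), q)), lcm(lcm(a, h), w)) divides l.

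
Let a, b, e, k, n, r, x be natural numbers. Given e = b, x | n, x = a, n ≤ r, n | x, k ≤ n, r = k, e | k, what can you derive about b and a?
b | a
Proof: Since r = k and n ≤ r, n ≤ k. k ≤ n, so k = n. n | x and x | n, therefore n = x. k = n, so k = x. Because x = a, k = a. e = b and e | k, thus b | k. k = a, so b | a.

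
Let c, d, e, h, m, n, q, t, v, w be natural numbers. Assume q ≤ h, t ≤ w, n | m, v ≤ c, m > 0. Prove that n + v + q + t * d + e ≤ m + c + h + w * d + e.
n | m and m > 0, so n ≤ m. t ≤ w, thus t * d ≤ w * d. Since q ≤ h, q + t * d ≤ h + w * d. Then q + t * d + e ≤ h + w * d + e. Since v ≤ c, v + q + t * d + e ≤ c + h + w * d + e. Because n ≤ m, n + v + q + t * d + e ≤ m + c + h + w * d + e.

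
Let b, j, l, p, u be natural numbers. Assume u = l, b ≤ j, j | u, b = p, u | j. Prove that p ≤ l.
Since j | u and u | j, j = u. u = l, so j = l. Since b ≤ j, b ≤ l. From b = p, p ≤ l.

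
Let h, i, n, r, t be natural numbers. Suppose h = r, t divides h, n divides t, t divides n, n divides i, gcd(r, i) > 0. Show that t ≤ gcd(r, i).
From h = r and t divides h, t divides r. n divides t and t divides n, therefore n = t. From n divides i, t divides i. t divides r, so t divides gcd(r, i). Since gcd(r, i) > 0, t ≤ gcd(r, i).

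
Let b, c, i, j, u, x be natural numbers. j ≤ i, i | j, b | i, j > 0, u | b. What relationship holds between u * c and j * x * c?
u * c | j * x * c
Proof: From i | j and j > 0, i ≤ j. j ≤ i, so i = j. Since u | b and b | i, u | i. i = j, so u | j. Then u | j * x. Then u * c | j * x * c.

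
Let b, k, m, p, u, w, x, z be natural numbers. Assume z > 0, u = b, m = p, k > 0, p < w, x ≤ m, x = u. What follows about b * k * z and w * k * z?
b * k * z < w * k * z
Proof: Since x = u and u = b, x = b. Because m = p and x ≤ m, x ≤ p. From x = b, b ≤ p. Since p < w, b < w. Since k > 0, by multiplying by a positive, b * k < w * k. Since z > 0, by multiplying by a positive, b * k * z < w * k * z.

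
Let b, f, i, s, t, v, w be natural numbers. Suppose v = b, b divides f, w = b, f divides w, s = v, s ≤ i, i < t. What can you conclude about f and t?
f < t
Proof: w = b and f divides w, so f divides b. Since b divides f, b = f. Since v = b, v = f. Since s ≤ i and i < t, s < t. Since s = v, v < t. v = f, so f < t.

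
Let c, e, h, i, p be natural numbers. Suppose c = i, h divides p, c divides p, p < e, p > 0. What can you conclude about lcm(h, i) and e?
lcm(h, i) < e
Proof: Since c = i and c divides p, i divides p. Since h divides p, lcm(h, i) divides p. p > 0, so lcm(h, i) ≤ p. Since p < e, lcm(h, i) < e.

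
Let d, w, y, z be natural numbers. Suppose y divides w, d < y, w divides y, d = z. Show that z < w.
y divides w and w divides y, hence y = w. d = z and d < y, thus z < y. Since y = w, z < w.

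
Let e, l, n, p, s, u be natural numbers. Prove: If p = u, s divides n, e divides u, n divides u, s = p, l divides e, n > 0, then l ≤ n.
From s = p and s divides n, p divides n. p = u, so u divides n. n divides u, so u = n. From l divides e and e divides u, l divides u. Since u = n, l divides n. Since n > 0, l ≤ n.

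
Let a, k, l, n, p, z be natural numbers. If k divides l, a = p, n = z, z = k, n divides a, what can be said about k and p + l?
k divides p + l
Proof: From n = z and z = k, n = k. a = p and n divides a, hence n divides p. Since n = k, k divides p. Since k divides l, k divides p + l.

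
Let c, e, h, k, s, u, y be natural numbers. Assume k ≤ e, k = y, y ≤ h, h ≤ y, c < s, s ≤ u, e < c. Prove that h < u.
Because y ≤ h and h ≤ y, y = h. k = y, so k = h. e < c and c < s, therefore e < s. From s ≤ u, e < u. Since k ≤ e, k < u. k = h, so h < u.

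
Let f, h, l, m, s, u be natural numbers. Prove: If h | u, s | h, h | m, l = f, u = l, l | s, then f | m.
u = l and h | u, hence h | l. Because l | s and s | h, l | h. h | l, so h = l. From l = f, h = f. Since h | m, f | m.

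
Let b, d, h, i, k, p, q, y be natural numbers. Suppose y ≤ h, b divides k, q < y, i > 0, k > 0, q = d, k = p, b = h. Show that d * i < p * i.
Because q = d and q < y, d < y. b = h and b divides k, therefore h divides k. k > 0, so h ≤ k. Since y ≤ h, y ≤ k. Since d < y, d < k. Since k = p, d < p. From i > 0, by multiplying by a positive, d * i < p * i.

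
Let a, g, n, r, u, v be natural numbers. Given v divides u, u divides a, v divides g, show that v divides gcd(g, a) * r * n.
Since v divides u and u divides a, v divides a. Because v divides g, v divides gcd(g, a). Then v divides gcd(g, a) * r. Then v divides gcd(g, a) * r * n.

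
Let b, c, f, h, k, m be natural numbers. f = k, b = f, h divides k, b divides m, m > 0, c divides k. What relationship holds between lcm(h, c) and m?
lcm(h, c) ≤ m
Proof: From h divides k and c divides k, lcm(h, c) divides k. Since b = f and f = k, b = k. Since b divides m, k divides m. lcm(h, c) divides k, so lcm(h, c) divides m. Since m > 0, lcm(h, c) ≤ m.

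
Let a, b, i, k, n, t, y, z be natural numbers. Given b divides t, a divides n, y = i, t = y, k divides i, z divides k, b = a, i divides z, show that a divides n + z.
Since z divides k and k divides i, z divides i. i divides z, so i = z. y = i, so y = z. t = y and b divides t, so b divides y. From b = a, a divides y. Since y = z, a divides z. Since a divides n, a divides n + z.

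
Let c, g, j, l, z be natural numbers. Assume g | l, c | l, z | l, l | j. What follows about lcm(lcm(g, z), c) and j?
lcm(lcm(g, z), c) | j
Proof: Because g | l and z | l, lcm(g, z) | l. Since c | l, lcm(lcm(g, z), c) | l. Because l | j, lcm(lcm(g, z), c) | j.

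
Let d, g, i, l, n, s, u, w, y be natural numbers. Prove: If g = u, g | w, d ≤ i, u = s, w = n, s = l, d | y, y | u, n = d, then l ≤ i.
From d | y and y | u, d | u. Because w = n and g | w, g | n. Since g = u, u | n. n = d, so u | d. d | u, so d = u. Since u = s, d = s. Since s = l, d = l. Since d ≤ i, l ≤ i.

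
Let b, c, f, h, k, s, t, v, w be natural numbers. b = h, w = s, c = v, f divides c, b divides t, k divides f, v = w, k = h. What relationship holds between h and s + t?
h divides s + t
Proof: c = v and v = w, therefore c = w. k divides f and f divides c, therefore k divides c. c = w, so k divides w. Since k = h, h divides w. Since w = s, h divides s. Because b = h and b divides t, h divides t. Since h divides s, h divides s + t.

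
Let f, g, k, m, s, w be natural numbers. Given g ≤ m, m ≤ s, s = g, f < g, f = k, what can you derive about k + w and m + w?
k + w < m + w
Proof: s = g and m ≤ s, thus m ≤ g. g ≤ m, so g = m. f = k and f < g, therefore k < g. Since g = m, k < m. Then k + w < m + w.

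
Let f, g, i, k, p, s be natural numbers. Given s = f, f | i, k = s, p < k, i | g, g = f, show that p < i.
g = f and i | g, therefore i | f. f | i, so f = i. k = s and s = f, so k = f. Because p < k, p < f. f = i, so p < i.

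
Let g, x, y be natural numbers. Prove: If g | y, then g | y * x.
g | y. By divisibility extends to multiples, g | y * x.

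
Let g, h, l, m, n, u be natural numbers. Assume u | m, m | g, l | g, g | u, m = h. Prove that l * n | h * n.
g | u and u | m, hence g | m. From m | g, g = m. Since m = h, g = h. Since l | g, l | h. Then l * n | h * n.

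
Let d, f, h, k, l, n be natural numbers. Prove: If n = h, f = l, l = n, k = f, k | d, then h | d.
From f = l and l = n, f = n. Since k = f and k | d, f | d. Since f = n, n | d. Since n = h, h | d.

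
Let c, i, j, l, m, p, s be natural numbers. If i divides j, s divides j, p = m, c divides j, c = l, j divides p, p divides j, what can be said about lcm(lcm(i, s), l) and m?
lcm(lcm(i, s), l) divides m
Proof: Because j divides p and p divides j, j = p. p = m, so j = m. i divides j and s divides j, therefore lcm(i, s) divides j. c = l and c divides j, hence l divides j. lcm(i, s) divides j, so lcm(lcm(i, s), l) divides j. j = m, so lcm(lcm(i, s), l) divides m.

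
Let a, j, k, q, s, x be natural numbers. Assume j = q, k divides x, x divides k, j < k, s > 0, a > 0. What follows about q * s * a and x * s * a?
q * s * a < x * s * a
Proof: k divides x and x divides k, hence k = x. j < k, so j < x. j = q, so q < x. Since s > 0, by multiplying by a positive, q * s < x * s. From a > 0, by multiplying by a positive, q * s * a < x * s * a.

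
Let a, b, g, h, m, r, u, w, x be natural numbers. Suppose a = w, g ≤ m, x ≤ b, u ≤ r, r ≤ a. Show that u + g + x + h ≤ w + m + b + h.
From a = w and r ≤ a, r ≤ w. Since u ≤ r, u ≤ w. g ≤ m, so u + g ≤ w + m. x ≤ b, so u + g + x ≤ w + m + b. Then u + g + x + h ≤ w + m + b + h.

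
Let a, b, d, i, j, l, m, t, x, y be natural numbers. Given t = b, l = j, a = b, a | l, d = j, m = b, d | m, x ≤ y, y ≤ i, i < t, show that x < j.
a = b and a | l, hence b | l. Since l = j, b | j. m = b and d | m, therefore d | b. d = j, so j | b. Since b | j, b = j. Since t = b, t = j. y ≤ i and i < t, thus y < t. Because x ≤ y, x < t. t = j, so x < j.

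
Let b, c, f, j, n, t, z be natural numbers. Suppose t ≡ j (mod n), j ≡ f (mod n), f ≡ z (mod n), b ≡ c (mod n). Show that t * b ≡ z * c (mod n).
t ≡ j (mod n) and j ≡ f (mod n), therefore t ≡ f (mod n). f ≡ z (mod n), so t ≡ z (mod n). Combining with b ≡ c (mod n), by multiplying congruences, t * b ≡ z * c (mod n).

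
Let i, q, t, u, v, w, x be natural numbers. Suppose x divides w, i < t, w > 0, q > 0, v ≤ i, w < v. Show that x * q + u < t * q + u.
Since x divides w and w > 0, x ≤ w. From w < v, x < v. v ≤ i, so x < i. Since i < t, x < t. Since q > 0, by multiplying by a positive, x * q < t * q. Then x * q + u < t * q + u.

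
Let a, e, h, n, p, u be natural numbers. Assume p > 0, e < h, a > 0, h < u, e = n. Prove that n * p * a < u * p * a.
e = n and e < h, thus n < h. h < u, so n < u. Since p > 0, by multiplying by a positive, n * p < u * p. Since a > 0, by multiplying by a positive, n * p * a < u * p * a.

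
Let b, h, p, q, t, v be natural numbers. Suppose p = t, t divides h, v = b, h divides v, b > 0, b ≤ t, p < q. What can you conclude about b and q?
b < q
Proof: v = b and h divides v, thus h divides b. t divides h, so t divides b. b > 0, so t ≤ b. Because b ≤ t, t = b. Since p = t, p = b. Since p < q, b < q.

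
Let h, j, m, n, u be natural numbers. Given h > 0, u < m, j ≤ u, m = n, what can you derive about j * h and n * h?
j * h < n * h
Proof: Because j ≤ u and u < m, j < m. Since m = n, j < n. From h > 0, by multiplying by a positive, j * h < n * h.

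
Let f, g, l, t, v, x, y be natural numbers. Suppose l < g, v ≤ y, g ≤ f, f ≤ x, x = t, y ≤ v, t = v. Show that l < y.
Since x = t and t = v, x = v. Since v ≤ y and y ≤ v, v = y. From x = v, x = y. l < g and g ≤ f, thus l < f. Since f ≤ x, l < x. x = y, so l < y.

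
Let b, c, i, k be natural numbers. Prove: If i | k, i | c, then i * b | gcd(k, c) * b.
i | k and i | c, therefore i | gcd(k, c). Then i * b | gcd(k, c) * b.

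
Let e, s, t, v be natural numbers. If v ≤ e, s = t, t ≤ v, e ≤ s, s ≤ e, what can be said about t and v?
t = v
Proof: From e ≤ s and s ≤ e, e = s. Since s = t, e = t. Since v ≤ e, v ≤ t. Since t ≤ v, v = t. Then t = v.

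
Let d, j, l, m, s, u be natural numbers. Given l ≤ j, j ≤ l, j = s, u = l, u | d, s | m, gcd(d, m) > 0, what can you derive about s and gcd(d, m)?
s ≤ gcd(d, m)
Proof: l ≤ j and j ≤ l, therefore l = j. Since j = s, l = s. u = l and u | d, thus l | d. l = s, so s | d. s | m, so s | gcd(d, m). Because gcd(d, m) > 0, s ≤ gcd(d, m).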